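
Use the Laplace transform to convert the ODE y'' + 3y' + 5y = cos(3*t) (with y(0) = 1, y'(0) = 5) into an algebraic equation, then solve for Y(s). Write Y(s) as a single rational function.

Y(s) = (s^3 + 8*s^2 + 10*s + 72)/(s^4 + 3*s^3 + 14*s^2 + 27*s + 45)

Take the Laplace transform of both sides.
Using L{y''} = s^2 Y - s·y(0) - y'(0) and L{y'} = sY - y(0), with y(0) = 1, y'(0) = 5, the left side becomes (s^2 + 3*s + 5)Y - (s + 8).
The right side is L{cos(3*t)} = s/(s^2 + 9).
So (s^2 + 3*s + 5)Y = s/(s^2 + 9) + (s + 8).
Divide through and combine into a single rational function.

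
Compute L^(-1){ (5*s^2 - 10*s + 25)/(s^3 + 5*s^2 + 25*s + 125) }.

Factor the denominator: s^3 + 5*s^2 + 25*s + 125 = (s + 5)*(s^2 + 25).
Partial fraction decomposition gives [4/(s + 5)] + [s/(s^2 + 25)] + [-15/(s^2 + 25)].
Invert each term: 4/(s + 5) ↔ 4e^(-5t); 1·s/(s^2 + 25) ↔ cos(5t); -3·5/(s^2 + 25) ↔ -3sin(5t).

-3*sin(5*t) + cos(5*t) + 4*exp(-5*t)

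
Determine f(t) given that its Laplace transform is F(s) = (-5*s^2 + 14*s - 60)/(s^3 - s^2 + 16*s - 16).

Factor the denominator: s^3 - s^2 + 16*s - 16 = (s - 1)*(s^2 + 16).
Partial fraction decomposition gives [-3/(s - 1)] + [-2*s/(s^2 + 16)] + [12/(s^2 + 16)].
Invert each term: -3/(s - 1) ↔ -3e^(t); -2·s/(s^2 + 16) ↔ -2cos(4t); 3·4/(s^2 + 16) ↔ 3sin(4t).

f(t) = -3*exp(t) + 3*sin(4*t) - 2*cos(4*t)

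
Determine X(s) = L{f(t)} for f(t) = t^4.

X(s) = 24/s^5

L{t^4} = 4!/s^5 = 24/s^5.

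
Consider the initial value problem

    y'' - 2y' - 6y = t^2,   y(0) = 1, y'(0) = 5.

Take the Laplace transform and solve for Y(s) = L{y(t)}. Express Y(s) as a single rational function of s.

Take the Laplace transform of both sides.
With L{y''} = s^2 Y - s·y(0) - y'(0) and L{y'} = sY - y(0), with y(0) = 1, y'(0) = 5: the LHS transforms to (s^2 - 2*s - 6)Y - (s + 3).
The right side is L{t^2} = 2/s^3.
So (s^2 - 2*s - 6)Y = 2/s^3 + (s + 3).
Divide through and combine into a single rational function.

Y(s) = (s^4 + 3*s^3 + 2)/(s^5 - 2*s^4 - 6*s^3)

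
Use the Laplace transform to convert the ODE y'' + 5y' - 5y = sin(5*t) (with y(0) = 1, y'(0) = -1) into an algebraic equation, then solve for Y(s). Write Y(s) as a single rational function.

Y(s) = (s^3 + 4*s^2 + 25*s + 105)/(s^4 + 5*s^3 + 20*s^2 + 125*s - 125)

Apply the Laplace transform to the equation.
Using L{y''} = s^2 Y - s·y(0) - y'(0) and L{y'} = sY - y(0), with y(0) = 1, y'(0) = -1, the left side becomes (s^2 + 5*s - 5)Y - (s + 4).
The right side is L{sin(5*t)} = 5/(s^2 + 25).
So (s^2 + 5*s - 5)Y = 5/(s^2 + 25) + (s + 4).
Divide through and combine into a single rational function.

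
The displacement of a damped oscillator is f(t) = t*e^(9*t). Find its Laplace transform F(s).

L{e^(9t)} = 1/(s - 9).
Then apply L{t·g(t)} = -d/ds[G(s)] with G(s) = 1/(s - 9):
differentiating 1 time and applying the sign gives (s - 9)^(-2).

F(s) = (s - 9)^(-2)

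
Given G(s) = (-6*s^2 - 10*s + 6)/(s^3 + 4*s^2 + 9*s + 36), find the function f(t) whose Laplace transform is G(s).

Factor the denominator: s^3 + 4*s^2 + 9*s + 36 = (s + 4)*(s^2 + 9).
Partial fraction decomposition gives [-2/(s + 4)] + [-4*s/(s^2 + 9)] + [6/(s^2 + 9)].
Invert each term: -2/(s + 4) ↔ -2e^(-4t); -4·s/(s^2 + 9) ↔ -4cos(3t); 2·3/(s^2 + 9) ↔ 2sin(3t).

f(t) = 2*sin(3*t) - 4*cos(3*t) - 2*exp(-4*t)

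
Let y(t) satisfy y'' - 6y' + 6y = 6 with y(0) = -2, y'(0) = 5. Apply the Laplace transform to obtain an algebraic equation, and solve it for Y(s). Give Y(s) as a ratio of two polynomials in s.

Y(s) = (-2*s^2 + 17*s + 6)/(s^3 - 6*s^2 + 6*s)

Take the Laplace transform of both sides.
Using L{y''} = s^2 Y - s·y(0) - y'(0) and L{y'} = sY - y(0), with y(0) = -2, y'(0) = 5, the left side becomes (s^2 - 6*s + 6)Y - (-2*s + 17).
The right side is L{6} = 6/s.
So (s^2 - 6*s + 6)Y = 6/s + (-2*s + 17).
Isolate Y and clear denominators.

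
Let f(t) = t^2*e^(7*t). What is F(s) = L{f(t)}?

F(s) = 2/(s - 7)^3

L{e^(7t)} = 1/(s - 7).
Then apply L{t^2·g(t)} = (-1)^2 d^2/ds^2[G(s)] with G(s) = 1/(s - 7):
differentiating 2 times and applying the sign gives 2/(s - 7)^3.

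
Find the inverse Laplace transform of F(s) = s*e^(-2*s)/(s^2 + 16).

Heaviside(t - 2)*(cos(4*t - 8))

The factor e^(-2s) signals a time shift by c = 2 (second shifting theorem).
L{cos(4t)} = s/(s^2 + 16), so L^-1{s/(s^2 + 16)} = cos(4*t).
Hence the inverse is u(t - 2) times that function evaluated at t - 2.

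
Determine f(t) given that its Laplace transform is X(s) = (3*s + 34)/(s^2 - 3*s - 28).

f(t) = 5*exp(7*t) - 2*exp(-4*t)

Factor the denominator: s^2 - 3*s - 28 = (s - 7)*(s + 4).
Partial fraction decomposition gives [-2/(s + 4)] + [5/(s - 7)].
Invert each term: -2/(s + 4) ↔ -2e^(-4t); 5/(s - 7) ↔ 5e^(7t).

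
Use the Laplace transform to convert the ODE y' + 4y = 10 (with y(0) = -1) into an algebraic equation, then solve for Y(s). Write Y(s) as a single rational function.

Y(s) = (-s + 10)/(s^2 + 4*s)

Apply the Laplace transform to the equation.
With L{y'} = sY - y(0) = sY - (-1): the LHS transforms to (s + 4)Y - (-1).
The right side is L{10} = 10/s.
So (s + 4)Y = 10/s + (-1).
Isolate Y and clear denominators.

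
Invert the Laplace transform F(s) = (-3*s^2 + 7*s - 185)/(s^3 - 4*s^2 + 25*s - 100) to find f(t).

Factor the denominator: s^3 - 4*s^2 + 25*s - 100 = (s - 4)*(s^2 + 25).
Partial fraction decomposition gives [-5/(s - 4)] + [2*s/(s^2 + 25)] + [15/(s^2 + 25)].
Invert each term: -5/(s - 4) ↔ -5e^(4t); 2·s/(s^2 + 25) ↔ 2cos(5t); 3·5/(s^2 + 25) ↔ 3sin(5t).

f(t) = -5*exp(4*t) + 3*sin(5*t) + 2*cos(5*t)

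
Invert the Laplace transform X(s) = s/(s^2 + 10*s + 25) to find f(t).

f(t) = -5*t*exp(-5*t) + exp(-5*t)

Factor the denominator: s^2 + 10*s + 25 = (s + 5)^2.
Partial fraction decomposition gives [1/(s + 5)] + [-5/(s + 5)^2].
Invert each term: 1/(s + 5) ↔ e^(-5t); -5/(s + 5)^2 ↔ -5t·e^(-5t).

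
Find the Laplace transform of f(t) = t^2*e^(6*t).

L{e^(6t)} = 1/(s - 6).
Then apply L{t^2·g(t)} = (-1)^2 d^2/ds^2[G(s)] with G(s) = 1/(s - 6):
differentiating 2 times and applying the sign gives 2/(s - 6)^3.

2/(s - 6)^3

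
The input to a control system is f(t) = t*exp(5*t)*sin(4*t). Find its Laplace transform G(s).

L{sin(4t)} = 4/(s^2 + 16).
Multiplying by e^(5t) shifts s → s - 5, so L{exp(5*t)*sin(4*t)} = 4/((s - 5)^2 + 16).
Then apply L{t·g(t)} = -d/ds[H(s)] with H(s) = 4/((s - 5)^2 + 16):
differentiating 1 time and applying the sign gives 8*(s - 5)/(s^2 - 10*s + 41)^2.

G(s) = 8*(s - 5)/(s^2 - 10*s + 41)^2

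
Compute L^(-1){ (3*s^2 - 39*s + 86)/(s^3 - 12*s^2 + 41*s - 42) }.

-2*exp(7*t) + exp(3*t) + 4*exp(2*t)

Factor the denominator: s^3 - 12*s^2 + 41*s - 42 = (s - 7)*(s - 3)*(s - 2).
Partial fraction decomposition gives [1/(s - 3)] + [-2/(s - 7)] + [4/(s - 2)].
Invert each term: 1/(s - 3) ↔ e^(3t); -2/(s - 7) ↔ -2e^(7t); 4/(s - 2) ↔ 4e^(2t).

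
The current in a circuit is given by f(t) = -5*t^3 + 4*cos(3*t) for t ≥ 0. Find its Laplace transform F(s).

F(s) = 4*s/(s^2 + 9) - 30/s^4

Apply the Laplace transform termwise.
(-5)·[L{t^3} = 3!/s^4 = 6/s^4]; (4)·[L{cos(3t)} = s/(s^2 + 9)].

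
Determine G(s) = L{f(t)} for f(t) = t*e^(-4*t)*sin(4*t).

G(s) = 8*(s + 4)/(s^2 + 8*s + 32)^2

L{sin(4t)} = 4/(s^2 + 16).
Multiplying by e^(-4t) shifts s → s + 4, so L{e^(-4*t)*sin(4*t)} = 4/((s + 4)^2 + 16).
Then apply L{t·g(t)} = -d/ds[H(s)] with H(s) = 4/((s + 4)^2 + 16):
differentiating 1 time and applying the sign gives 8*(s + 4)/(s^2 + 8*s + 32)^2.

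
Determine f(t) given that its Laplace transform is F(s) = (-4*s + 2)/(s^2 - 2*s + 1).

Factor the denominator: s^2 - 2*s + 1 = (s - 1)^2.
Partial fraction decomposition gives [-4/(s - 1)] + [-2/(s - 1)^2].
Invert each term: -4/(s - 1) ↔ -4e^(t); -2/(s - 1)^2 ↔ -2t·e^(t).

f(t) = -2*t*exp(t) - 4*exp(t)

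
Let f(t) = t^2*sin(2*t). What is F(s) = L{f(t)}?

F(s) = 4*(3*s^2 - 4)/(s^2 + 4)^3

L{sin(2t)} = 2/(s^2 + 4).
Then apply L{t^2·g(t)} = (-1)^2 d^2/ds^2[G(s)] with G(s) = 2/(s^2 + 4):
differentiating 2 times and applying the sign gives 4*(3*s^2 - 4)/(s^2 + 4)^3.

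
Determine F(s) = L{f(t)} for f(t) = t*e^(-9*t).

F(s) = (s + 9)^(-2)

L{e^(-9t)} = 1/(s + 9).
Then apply L{t·g(t)} = -d/ds[G(s)] with G(s) = 1/(s + 9):
differentiating 1 time and applying the sign gives (s + 9)^(-2).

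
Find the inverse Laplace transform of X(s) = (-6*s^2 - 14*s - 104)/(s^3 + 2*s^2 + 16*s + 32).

-3*sin(4*t) - cos(4*t) - 5*exp(-2*t)

Factor the denominator: s^3 + 2*s^2 + 16*s + 32 = (s + 2)*(s^2 + 16).
Partial fraction decomposition gives [-5/(s + 2)] + [-s/(s^2 + 16)] + [-12/(s^2 + 16)].
Invert each term: -5/(s + 2) ↔ -5e^(-2t); -1·s/(s^2 + 16) ↔ -cos(4t); -3·4/(s^2 + 16) ↔ -3sin(4t).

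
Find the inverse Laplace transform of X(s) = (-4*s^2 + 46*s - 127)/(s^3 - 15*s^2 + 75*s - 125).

Factor the denominator: s^3 - 15*s^2 + 75*s - 125 = (s - 5)^3.
Partial fraction decomposition gives [-4/(s - 5)] + [6/(s - 5)^2] + [3/(s - 5)^3].
Invert each term: -4/(s - 5) ↔ -4e^(5t); 6/(s - 5)^2 ↔ 6t·e^(5t); 3/(s - 5)^3 ↔ (3/2)t^2·e^(5t).

3*t^2*exp(5*t)/2 + 6*t*exp(5*t) - 4*exp(5*t)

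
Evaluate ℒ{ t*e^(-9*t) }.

L{e^(-9t)} = 1/(s + 9).
Then apply L{t·g(t)} = -d/ds[H(s)] with H(s) = 1/(s + 9):
differentiating 1 time and applying the sign gives (s + 9)^(-2).

(s + 9)^(-2)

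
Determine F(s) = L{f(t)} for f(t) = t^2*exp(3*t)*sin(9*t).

F(s) = 54*(s^2 - 6*s - 18)/(s^2 - 6*s + 90)^3

L{sin(9t)} = 9/(s^2 + 81).
Multiplying by e^(3t) shifts s → s - 3, so L{exp(3*t)*sin(9*t)} = 9/((s - 3)^2 + 81).
Then apply L{t^2·g(t)} = (-1)^2 d^2/ds^2[G(s)] with G(s) = 9/((s - 3)^2 + 81):
differentiating 2 times and applying the sign gives 54*(s^2 - 6*s - 18)/(s^2 - 6*s + 90)^3.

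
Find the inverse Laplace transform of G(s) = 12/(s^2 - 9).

Since L{sinh(3t)} = 3/(s^2 - 9), the inverse is sinh(3*t), scaled by 4.

4*sinh(3*t)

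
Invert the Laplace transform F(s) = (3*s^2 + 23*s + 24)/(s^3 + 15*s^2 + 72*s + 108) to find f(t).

Factor the denominator: s^3 + 15*s^2 + 72*s + 108 = (s + 3)*(s + 6)^2.
Partial fraction decomposition gives [5/(s + 6)] + [2/(s + 6)^2] + [-2/(s + 3)].
Invert each term: 5/(s + 6) ↔ 5e^(-6t); 2/(s + 6)^2 ↔ 2t·e^(-6t); -2/(s + 3) ↔ -2e^(-3t).

f(t) = 2*t*exp(-6*t) - 2*exp(-3*t) + 5*exp(-6*t)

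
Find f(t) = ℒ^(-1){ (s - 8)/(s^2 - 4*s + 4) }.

f(t) = -6*t*exp(2*t) + exp(2*t)

Factor the denominator: s^2 - 4*s + 4 = (s - 2)^2.
Partial fraction decomposition gives [1/(s - 2)] + [-6/(s - 2)^2].
Invert each term: 1/(s - 2) ↔ e^(2t); -6/(s - 2)^2 ↔ -6t·e^(2t).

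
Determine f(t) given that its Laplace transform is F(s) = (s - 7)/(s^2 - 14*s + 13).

Rewrite the denominator: s^2 - 14*s + 13 = (s - 7)^2 - 36.
The form in (s - 7) signals a first-shifting-theorem factor e^(7t).
Since L{cosh(6t)} = s/(s^2 - 36), the inverse is exp(7*t)*cosh(6*t).

f(t) = exp(7*t)*cosh(6*t)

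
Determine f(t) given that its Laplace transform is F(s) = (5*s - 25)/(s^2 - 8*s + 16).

Factor the denominator: s^2 - 8*s + 16 = (s - 4)^2.
Partial fraction decomposition gives [5/(s - 4)] + [-5/(s - 4)^2].
Invert each term: 5/(s - 4) ↔ 5e^(4t); -5/(s - 4)^2 ↔ -5t·e^(4t).

f(t) = -5*t*exp(4*t) + 5*exp(4*t)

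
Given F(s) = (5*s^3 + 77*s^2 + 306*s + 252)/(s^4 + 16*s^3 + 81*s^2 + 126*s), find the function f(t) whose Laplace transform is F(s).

f(t) = 2 + 3*exp(-3*t) + 6*exp(-6*t) - 6*exp(-7*t)

Factor the denominator: s^4 + 16*s^3 + 81*s^2 + 126*s = s*(s + 3)*(s + 6)*(s + 7).
Partial fraction decomposition gives [3/(s + 3)] + [2/s] + [-6/(s + 7)] + [6/(s + 6)].
Invert each term: 3/(s + 3) ↔ 3e^(-3t); 2/(s - 0) ↔ 2e^(0t); -6/(s + 7) ↔ -6e^(-7t); 6/(s + 6) ↔ 6e^(-6t).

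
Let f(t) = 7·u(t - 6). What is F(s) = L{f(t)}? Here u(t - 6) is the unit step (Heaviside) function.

By the second shifting theorem, L{u(t - c)·g(t - c)} = e^(-cs)·G(s) with c = 6 and G(s) = L{g(t)}.
L{7} = 7/s.

F(s) = 7*exp(-6*s)/s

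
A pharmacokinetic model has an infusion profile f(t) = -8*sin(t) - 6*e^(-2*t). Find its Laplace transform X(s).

X(s) = -8/(s^2 + 1) - 6/(s + 2)

The transform is linear, so treat each term independently.
(-8)·[L{sin(t)} = 1/(s^2 + 1)]; (-6)·[L{e^(-2t)} = 1/(s + 2)].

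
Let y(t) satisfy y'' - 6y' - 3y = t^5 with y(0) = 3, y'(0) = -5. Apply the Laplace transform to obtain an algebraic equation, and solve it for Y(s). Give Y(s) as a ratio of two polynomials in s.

Y(s) = (3*s^7 - 23*s^6 + 120)/(s^8 - 6*s^7 - 3*s^6)

Take the Laplace transform of both sides.
Using L{y''} = s^2 Y - s·y(0) - y'(0) and L{y'} = sY - y(0), with y(0) = 3, y'(0) = -5, the left side becomes (s^2 - 6*s - 3)Y - (3*s - 23).
The right side is L{t^5} = 120/s^6.
So (s^2 - 6*s - 3)Y = 120/s^6 + (3*s - 23).
Isolate Y and clear denominators.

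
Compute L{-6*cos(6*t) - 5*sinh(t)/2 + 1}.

-6*s/(s^2 + 36) - 5/(2*(s^2 - 1)) + 1/s

Apply the Laplace transform termwise.
(-6)·[L{cos(6t)} = s/(s^2 + 36)]; (-5/2)·[L{sinh(t)} = 1/(s^2 - 1)]; L{1} = 1/s.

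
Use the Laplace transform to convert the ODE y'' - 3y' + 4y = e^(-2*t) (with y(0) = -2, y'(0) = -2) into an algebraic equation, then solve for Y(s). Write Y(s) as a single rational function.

Y(s) = (-2*s^2 + 9)/(s^3 - s^2 - 2*s + 8)

Take the Laplace transform of both sides.
The derivative rules (L{y''} = s^2 Y - s·y(0) - y'(0) and L{y'} = sY - y(0), with y(0) = -2, y'(0) = -2) turn the left side into (s^2 - 3*s + 4)Y - (-2*s + 4).
The right side is L{e^(-2*t)} = 1/(s + 2).
So (s^2 - 3*s + 4)Y = 1/(s + 2) + (-2*s + 4).
Divide through and combine into a single rational function.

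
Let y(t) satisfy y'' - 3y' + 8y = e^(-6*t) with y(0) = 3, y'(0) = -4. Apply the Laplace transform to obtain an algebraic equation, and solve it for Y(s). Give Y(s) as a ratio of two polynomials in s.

Transform both sides with L{·}.
Using L{y''} = s^2 Y - s·y(0) - y'(0) and L{y'} = sY - y(0), with y(0) = 3, y'(0) = -4, the left side becomes (s^2 - 3*s + 8)Y - (3*s - 13).
The right side is L{e^(-6*t)} = 1/(s + 6).
So (s^2 - 3*s + 8)Y = 1/(s + 6) + (3*s - 13).
Divide through and combine into a single rational function.

Y(s) = (3*s^2 + 5*s - 77)/(s^3 + 3*s^2 - 10*s + 48)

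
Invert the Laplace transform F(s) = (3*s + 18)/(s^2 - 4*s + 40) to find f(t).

f(t) = 4*exp(2*t)*sin(6*t) + 3*exp(2*t)*cos(6*t)

Complete the square in the denominator: s^2 - 4*s + 40 = (s - 2)^2 + 6^2.
Split the numerator to match: 3*s + 18 = 3·(s - 2) + 4·6.
Invert each term: 3·(s - 2)/((s - 2)^2 + 36) ↔ 3e^(2t)cos(6t); 4·6/((s - 2)^2 + 36) ↔ 4e^(2t)sin(6t).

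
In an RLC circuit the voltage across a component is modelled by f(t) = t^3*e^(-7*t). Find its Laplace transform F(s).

F(s) = 6/(s + 7)^4

L{t^3} = 3!/s^4 = 6/s^4.
By the first shifting theorem, multiplying by e^(-7t) replaces s with s + 7.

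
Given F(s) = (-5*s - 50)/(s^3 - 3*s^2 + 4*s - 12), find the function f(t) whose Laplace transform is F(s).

Factor the denominator: s^3 - 3*s^2 + 4*s - 12 = (s - 3)*(s^2 + 4).
Partial fraction decomposition gives [-5/(s - 3)] + [5*s/(s^2 + 4)] + [10/(s^2 + 4)].
Invert each term: -5/(s - 3) ↔ -5e^(3t); 5·s/(s^2 + 4) ↔ 5cos(2t); 5·2/(s^2 + 4) ↔ 5sin(2t).

f(t) = -5*exp(3*t) + 5*sin(2*t) + 5*cos(2*t)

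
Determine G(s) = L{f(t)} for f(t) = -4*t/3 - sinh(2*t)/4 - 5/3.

G(s) = -1/(2*(s^2 - 4)) - 5/(3*s) - 4/(3*s^2)

Apply the Laplace transform termwise.
(-4/3)·[L{t} = 1!/s^2 = 1/s^2]; L{-5/3} = (-5/3)/s; (-1/4)·[L{sinh(2t)} = 2/(s^2 - 4)].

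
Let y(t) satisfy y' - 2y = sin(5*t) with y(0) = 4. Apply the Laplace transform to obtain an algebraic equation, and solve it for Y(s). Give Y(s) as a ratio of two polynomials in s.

Y(s) = (4*s^2 + 105)/(s^3 - 2*s^2 + 25*s - 50)

Take the Laplace transform of both sides.
With L{y'} = sY - y(0) = sY - 4: the LHS transforms to (s - 2)Y - (4).
The right side is L{sin(5*t)} = 5/(s^2 + 25).
So (s - 2)Y = 5/(s^2 + 25) + (4).
Divide through and combine into a single rational function.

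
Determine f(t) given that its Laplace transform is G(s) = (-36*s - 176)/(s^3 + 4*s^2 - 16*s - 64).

f(t) = 4*t*exp(-4*t) - 5*exp(4*t) + 5*exp(-4*t)

Factor the denominator: s^3 + 4*s^2 - 16*s - 64 = (s - 4)*(s + 4)^2.
Partial fraction decomposition gives [5/(s + 4)] + [4/(s + 4)^2] + [-5/(s - 4)].
Invert each term: 5/(s + 4) ↔ 5e^(-4t); 4/(s + 4)^2 ↔ 4t·e^(-4t); -5/(s - 4) ↔ -5e^(4t).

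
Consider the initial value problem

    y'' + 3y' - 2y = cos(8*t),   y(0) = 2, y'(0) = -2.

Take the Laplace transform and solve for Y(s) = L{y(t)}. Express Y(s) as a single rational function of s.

Y(s) = (2*s^3 + 4*s^2 + 129*s + 256)/(s^4 + 3*s^3 + 62*s^2 + 192*s - 128)

Transform both sides with L{·}.
The derivative rules (L{y''} = s^2 Y - s·y(0) - y'(0) and L{y'} = sY - y(0), with y(0) = 2, y'(0) = -2) turn the left side into (s^2 + 3*s - 2)Y - (2*s + 4).
The right side is L{cos(8*t)} = s/(s^2 + 64).
So (s^2 + 3*s - 2)Y = s/(s^2 + 64) + (2*s + 4).
Solve for Y(s) and write it as one ratio of polynomials.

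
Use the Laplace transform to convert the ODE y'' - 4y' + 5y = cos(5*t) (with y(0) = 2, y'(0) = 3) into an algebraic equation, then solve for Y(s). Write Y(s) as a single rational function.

Y(s) = (2*s^3 - 5*s^2 + 51*s - 125)/(s^4 - 4*s^3 + 30*s^2 - 100*s + 125)

Transform both sides with L{·}.
The derivative rules (L{y''} = s^2 Y - s·y(0) - y'(0) and L{y'} = sY - y(0), with y(0) = 2, y'(0) = 3) turn the left side into (s^2 - 4*s + 5)Y - (2*s - 5).
The right side is L{cos(5*t)} = s/(s^2 + 25).
So (s^2 - 4*s + 5)Y = s/(s^2 + 25) + (2*s - 5).
Isolate Y and clear denominators.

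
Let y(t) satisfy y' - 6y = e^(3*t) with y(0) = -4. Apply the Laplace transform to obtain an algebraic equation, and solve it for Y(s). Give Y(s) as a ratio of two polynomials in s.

Take the Laplace transform of both sides.
Using L{y'} = sY - y(0) = sY - (-4), the left side becomes (s - 6)Y - (-4).
The right side is L{e^(3*t)} = 1/(s - 3).
So (s - 6)Y = 1/(s - 3) + (-4).
Isolate Y and clear denominators.

Y(s) = (-4*s + 13)/(s^2 - 9*s + 18)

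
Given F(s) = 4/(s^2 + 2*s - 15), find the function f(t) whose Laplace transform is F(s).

Rewrite the denominator: s^2 + 2*s - 15 = (s + 1)^2 - 16.
The form in (s + 1) signals a first-shifting-theorem factor e^(-t).
Since L{sinh(4t)} = 4/(s^2 - 16), the inverse is e^(-t)*sinh(4*t).

f(t) = exp(-t)*sinh(4*t)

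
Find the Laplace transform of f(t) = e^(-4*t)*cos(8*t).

(s + 4)/((s + 4)^2 + 64)

L{cos(8t)} = s/(s^2 + 64).
By the first shifting theorem, multiplying by e^(-4t) replaces s with s + 4.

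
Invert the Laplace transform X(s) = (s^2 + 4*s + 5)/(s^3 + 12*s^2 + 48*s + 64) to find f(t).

Factor the denominator: s^3 + 12*s^2 + 48*s + 64 = (s + 4)^3.
Partial fraction decomposition gives [1/(s + 4)] + [-4/(s + 4)^2] + [5/(s + 4)^3].
Invert each term: 1/(s + 4) ↔ e^(-4t); -4/(s + 4)^2 ↔ -4t·e^(-4t); 5/(s + 4)^3 ↔ (5/2)t^2·e^(-4t).

f(t) = 5*t^2*exp(-4*t)/2 - 4*t*exp(-4*t) + exp(-4*t)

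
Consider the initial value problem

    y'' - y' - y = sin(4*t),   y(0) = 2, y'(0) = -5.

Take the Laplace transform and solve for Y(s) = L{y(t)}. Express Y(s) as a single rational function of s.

Transform both sides with L{·}.
With L{y''} = s^2 Y - s·y(0) - y'(0) and L{y'} = sY - y(0), with y(0) = 2, y'(0) = -5: the LHS transforms to (s^2 - s - 1)Y - (2*s - 7).
The right side is L{sin(4*t)} = 4/(s^2 + 16).
So (s^2 - s - 1)Y = 4/(s^2 + 16) + (2*s - 7).
Solve for Y(s) and write it as one ratio of polynomials.

Y(s) = (2*s^3 - 7*s^2 + 32*s - 108)/(s^4 - s^3 + 15*s^2 - 16*s - 16)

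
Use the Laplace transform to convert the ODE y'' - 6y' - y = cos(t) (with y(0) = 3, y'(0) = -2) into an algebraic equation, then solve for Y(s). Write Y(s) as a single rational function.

Y(s) = (3*s^3 - 20*s^2 + 4*s - 20)/(s^4 - 6*s^3 - 6*s - 1)

Transform both sides with L{·}.
With L{y''} = s^2 Y - s·y(0) - y'(0) and L{y'} = sY - y(0), with y(0) = 3, y'(0) = -2: the LHS transforms to (s^2 - 6*s - 1)Y - (3*s - 20).
The right side is L{cos(t)} = s/(s^2 + 1).
So (s^2 - 6*s - 1)Y = s/(s^2 + 1) + (3*s - 20).
Isolate Y and clear denominators.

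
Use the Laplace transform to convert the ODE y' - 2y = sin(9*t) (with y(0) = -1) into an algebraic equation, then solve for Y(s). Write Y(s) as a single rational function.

Laplace-transform each side.
The derivative rules (L{y'} = sY - y(0) = sY - (-1)) turn the left side into (s - 2)Y - (-1).
The right side is L{sin(9*t)} = 9/(s^2 + 81).
So (s - 2)Y = 9/(s^2 + 81) + (-1).
Isolate Y and clear denominators.

Y(s) = (-s^2 - 72)/(s^3 - 2*s^2 + 81*s - 162)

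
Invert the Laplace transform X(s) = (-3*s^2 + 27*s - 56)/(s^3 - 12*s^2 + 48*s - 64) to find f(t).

f(t) = 2*t^2*exp(4*t) + 3*t*exp(4*t) - 3*exp(4*t)

Factor the denominator: s^3 - 12*s^2 + 48*s - 64 = (s - 4)^3.
Partial fraction decomposition gives [-3/(s - 4)] + [3/(s - 4)^2] + [4/(s - 4)^3].
Invert each term: -3/(s - 4) ↔ -3e^(4t); 3/(s - 4)^2 ↔ 3t·e^(4t); 4/(s - 4)^3 ↔ (2)t^2·e^(4t).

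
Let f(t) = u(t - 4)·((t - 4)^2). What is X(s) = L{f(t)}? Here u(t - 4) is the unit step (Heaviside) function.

By the second shifting theorem, L{u(t - c)·g(t - c)} = e^(-cs)·G(s) with c = 4 and G(s) = L{g(t)}.
L{t^2} = 2!/s^3 = 2/s^3.

X(s) = 2*exp(-4*s)/s^3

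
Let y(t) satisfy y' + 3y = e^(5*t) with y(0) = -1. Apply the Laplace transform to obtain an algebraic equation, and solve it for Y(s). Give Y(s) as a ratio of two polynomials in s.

Laplace-transform each side.
Using L{y'} = sY - y(0) = sY - (-1), the left side becomes (s + 3)Y - (-1).
The right side is L{e^(5*t)} = 1/(s - 5).
So (s + 3)Y = 1/(s - 5) + (-1).
Divide through and combine into a single rational function.

Y(s) = (-s + 6)/(s^2 - 2*s - 15)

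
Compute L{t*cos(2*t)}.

(s - 2)*(s + 2)/(s^2 + 4)^2

L{cos(2t)} = s/(s^2 + 4).
Then apply L{t·g(t)} = -d/ds[G(s)] with G(s) = s/(s^2 + 4):
differentiating 1 time and applying the sign gives (s - 2)*(s + 2)/(s^2 + 4)^2.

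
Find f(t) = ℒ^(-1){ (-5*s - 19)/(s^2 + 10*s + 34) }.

Complete the square in the denominator: s^2 + 10*s + 34 = (s + 5)^2 + 3^2.
Split the numerator to match: -5*s - 19 = -5·(s + 5) + 2·3.
Invert each term: -5·(s + 5)/((s + 5)^2 + 9) ↔ -5e^(-5t)cos(3t); 2·3/((s + 5)^2 + 9) ↔ 2e^(-5t)sin(3t).

f(t) = 2*exp(-5*t)*sin(3*t) - 5*exp(-5*t)*cos(3*t)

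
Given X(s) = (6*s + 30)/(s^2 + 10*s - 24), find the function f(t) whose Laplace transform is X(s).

f(t) = 6*exp(-5*t)*cosh(7*t)

Rewrite the denominator: s^2 + 10*s - 24 = (s + 5)^2 - 49.
The form in (s + 5) signals a first-shifting-theorem factor e^(-5t).
Since L{cosh(7t)} = s/(s^2 - 49), the inverse is exp(-5*t)*cosh(7*t), scaled by 6.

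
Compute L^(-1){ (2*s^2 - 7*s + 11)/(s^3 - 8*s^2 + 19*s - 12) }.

5*exp(4*t) - 4*exp(3*t) + exp(t)

Factor the denominator: s^3 - 8*s^2 + 19*s - 12 = (s - 4)*(s - 3)*(s - 1).
Partial fraction decomposition gives [-4/(s - 3)] + [1/(s - 1)] + [5/(s - 4)].
Invert each term: -4/(s - 3) ↔ -4e^(3t); 1/(s - 1) ↔ e^(t); 5/(s - 4) ↔ 5e^(4t).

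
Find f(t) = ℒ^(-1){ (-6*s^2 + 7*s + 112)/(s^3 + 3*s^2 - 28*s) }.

f(t) = exp(4*t) - 4 - 3*exp(-7*t)

Factor the denominator: s^3 + 3*s^2 - 28*s = s*(s - 4)*(s + 7).
Partial fraction decomposition gives [-3/(s + 7)] + [1/(s - 4)] + [-4/s].
Invert each term: -3/(s + 7) ↔ -3e^(-7t); 1/(s - 4) ↔ e^(4t); -4/(s - 0) ↔ -4e^(0t).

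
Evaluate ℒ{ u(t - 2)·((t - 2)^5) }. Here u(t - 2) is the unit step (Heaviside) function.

120*exp(-2*s)/s^6

By the second shifting theorem, L{u(t - c)·g(t - c)} = e^(-cs)·G(s) with c = 2 and G(s) = L{g(t)}.
L{t^5} = 5!/s^6 = 120/s^6.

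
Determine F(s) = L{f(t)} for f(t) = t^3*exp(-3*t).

L{t^3} = 3!/s^4 = 6/s^4.
By the first shifting theorem, multiplying by e^(-3t) replaces s with s + 3.

F(s) = 6/(s + 3)^4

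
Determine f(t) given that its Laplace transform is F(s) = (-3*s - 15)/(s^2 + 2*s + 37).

f(t) = -2*exp(-t)*sin(6*t) - 3*exp(-t)*cos(6*t)

Complete the square in the denominator: s^2 + 2*s + 37 = (s + 1)^2 + 6^2.
Split the numerator to match: -3*s - 15 = -3·(s + 1) - 2·6.
Invert each term: -3·(s + 1)/((s + 1)^2 + 36) ↔ -3e^(-t)cos(6t); -2·6/((s + 1)^2 + 36) ↔ -2e^(-t)sin(6t).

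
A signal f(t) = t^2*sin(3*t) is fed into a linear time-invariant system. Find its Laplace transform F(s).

F(s) = 18*(s^2 - 3)/(s^2 + 9)^3

L{sin(3t)} = 3/(s^2 + 9).
Then apply L{t^2·g(t)} = (-1)^2 d^2/ds^2[G(s)] with G(s) = 3/(s^2 + 9):
differentiating 2 times and applying the sign gives 18*(s^2 - 3)/(s^2 + 9)^3.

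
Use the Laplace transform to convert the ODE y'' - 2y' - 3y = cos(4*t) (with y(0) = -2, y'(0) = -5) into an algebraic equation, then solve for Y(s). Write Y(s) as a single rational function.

Apply the Laplace transform to the equation.
Using L{y''} = s^2 Y - s·y(0) - y'(0) and L{y'} = sY - y(0), with y(0) = -2, y'(0) = -5, the left side becomes (s^2 - 2*s - 3)Y - (-2*s - 1).
The right side is L{cos(4*t)} = s/(s^2 + 16).
So (s^2 - 2*s - 3)Y = s/(s^2 + 16) + (-2*s - 1).
Solve for Y(s) and write it as one ratio of polynomials.

Y(s) = (-2*s^3 - s^2 - 31*s - 16)/(s^4 - 2*s^3 + 13*s^2 - 32*s - 48)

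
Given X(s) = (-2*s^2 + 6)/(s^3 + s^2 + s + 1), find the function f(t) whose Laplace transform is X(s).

Factor the denominator: s^3 + s^2 + s + 1 = (s + 1)*(s^2 + 1).
Partial fraction decomposition gives [2/(s + 1)] + [-4*s/(s^2 + 1)] + [4/(s^2 + 1)].
Invert each term: 2/(s + 1) ↔ 2e^(-t); -4·s/(s^2 + 1) ↔ -4cos(t); 4·1/(s^2 + 1) ↔ 4sin(t).

f(t) = 4*sin(t) - 4*cos(t) + 2*exp(-t)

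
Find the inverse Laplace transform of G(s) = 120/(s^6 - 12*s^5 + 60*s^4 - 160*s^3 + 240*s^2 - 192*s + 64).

t^5*exp(2*t)

Rewrite the denominator: s^6 - 12*s^5 + 60*s^4 - 160*s^3 + 240*s^2 - 192*s + 64 = (s - 2)^6.
The form in (s - 2) signals a first-shifting-theorem factor e^(2t).
Since L{t^5} = 5!/s^6 = 120/s^6, the inverse is t^5*exp(2*t).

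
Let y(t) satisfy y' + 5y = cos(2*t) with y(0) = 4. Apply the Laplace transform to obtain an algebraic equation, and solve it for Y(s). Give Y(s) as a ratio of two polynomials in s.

Take the Laplace transform of both sides.
The derivative rules (L{y'} = sY - y(0) = sY - 4) turn the left side into (s + 5)Y - (4).
The right side is L{cos(2*t)} = s/(s^2 + 4).
So (s + 5)Y = s/(s^2 + 4) + (4).
Isolate Y and clear denominators.

Y(s) = (4*s^2 + s + 16)/(s^3 + 5*s^2 + 4*s + 20)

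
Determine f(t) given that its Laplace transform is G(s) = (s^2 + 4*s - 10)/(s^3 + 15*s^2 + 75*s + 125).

Factor the denominator: s^3 + 15*s^2 + 75*s + 125 = (s + 5)^3.
Partial fraction decomposition gives [1/(s + 5)] + [-6/(s + 5)^2] + [-5/(s + 5)^3].
Invert each term: 1/(s + 5) ↔ e^(-5t); -6/(s + 5)^2 ↔ -6t·e^(-5t); -5/(s + 5)^3 ↔ (-5/2)t^2·e^(-5t).

f(t) = -5*t^2*exp(-5*t)/2 - 6*t*exp(-5*t) + exp(-5*t)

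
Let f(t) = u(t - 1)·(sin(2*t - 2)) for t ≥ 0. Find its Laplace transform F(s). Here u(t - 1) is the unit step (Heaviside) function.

F(s) = 2*exp(-s)/(s^2 + 4)

By the second shifting theorem, L{u(t - c)·g(t - c)} = e^(-cs)·G(s) with c = 1 and G(s) = L{g(t)}.
L{sin(2t)} = 2/(s^2 + 4).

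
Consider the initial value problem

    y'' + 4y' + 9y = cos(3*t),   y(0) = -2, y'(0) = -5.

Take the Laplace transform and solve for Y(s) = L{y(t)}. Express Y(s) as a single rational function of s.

Take the Laplace transform of both sides.
The derivative rules (L{y''} = s^2 Y - s·y(0) - y'(0) and L{y'} = sY - y(0), with y(0) = -2, y'(0) = -5) turn the left side into (s^2 + 4*s + 9)Y - (-2*s - 13).
The right side is L{cos(3*t)} = s/(s^2 + 9).
So (s^2 + 4*s + 9)Y = s/(s^2 + 9) + (-2*s - 13).
Divide through and combine into a single rational function.

Y(s) = (-2*s^3 - 13*s^2 - 17*s - 117)/(s^4 + 4*s^3 + 18*s^2 + 36*s + 81)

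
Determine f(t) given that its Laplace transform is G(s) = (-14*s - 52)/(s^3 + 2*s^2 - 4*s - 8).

f(t) = 6*t*exp(-2*t) - 5*exp(2*t) + 5*exp(-2*t)

Factor the denominator: s^3 + 2*s^2 - 4*s - 8 = (s - 2)*(s + 2)^2.
Partial fraction decomposition gives [5/(s + 2)] + [6/(s + 2)^2] + [-5/(s - 2)].
Invert each term: 5/(s + 2) ↔ 5e^(-2t); 6/(s + 2)^2 ↔ 6t·e^(-2t); -5/(s - 2) ↔ -5e^(2t).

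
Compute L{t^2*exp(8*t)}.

2/(s - 8)^3

L{e^(8t)} = 1/(s - 8).
Then apply L{t^2·g(t)} = (-1)^2 d^2/ds^2[G(s)] with G(s) = 1/(s - 8):
differentiating 2 times and applying the sign gives 2/(s - 8)^3.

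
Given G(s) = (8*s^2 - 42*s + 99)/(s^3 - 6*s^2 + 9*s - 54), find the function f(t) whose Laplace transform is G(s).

Factor the denominator: s^3 - 6*s^2 + 9*s - 54 = (s - 6)*(s^2 + 9).
Partial fraction decomposition gives [3/(s - 6)] + [5*s/(s^2 + 9)] + [-12/(s^2 + 9)].
Invert each term: 3/(s - 6) ↔ 3e^(6t); 5·s/(s^2 + 9) ↔ 5cos(3t); -4·3/(s^2 + 9) ↔ -4sin(3t).

f(t) = 3*exp(6*t) - 4*sin(3*t) + 5*cos(3*t)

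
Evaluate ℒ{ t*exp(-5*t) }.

L{e^(-5t)} = 1/(s + 5).
Then apply L{t·g(t)} = -d/ds[G(s)] with G(s) = 1/(s + 5):
differentiating 1 time and applying the sign gives (s + 5)^(-2).

(s + 5)^(-2)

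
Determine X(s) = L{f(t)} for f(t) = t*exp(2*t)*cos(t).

X(s) = (s - 3)*(s - 1)/(s^2 - 4*s + 5)^2

L{cos(t)} = s/(s^2 + 1).
Multiplying by e^(2t) shifts s → s - 2, so L{exp(2*t)*cos(t)} = (s - 2)/((s - 2)^2 + 1).
Then apply L{t·g(t)} = -d/ds[G(s)] with G(s) = (s - 2)/((s - 2)^2 + 1):
differentiating 1 time and applying the sign gives (s - 3)*(s - 1)/(s^2 - 4*s + 5)^2.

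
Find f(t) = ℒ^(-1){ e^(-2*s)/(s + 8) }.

f(t) = Heaviside(t - 2)*(exp(-8*t + 16))

The factor e^(-2s) signals a time shift by c = 2 (second shifting theorem).
L{e^(-8t)} = 1/(s + 8), so L^-1{1/(s + 8)} = e^(-8*t).
Hence the inverse is u(t - 2) times that function evaluated at t - 2.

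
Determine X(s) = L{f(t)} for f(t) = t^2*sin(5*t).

X(s) = 10*(3*s^2 - 25)/(s^2 + 25)^3

L{sin(5t)} = 5/(s^2 + 25).
Then apply L{t^2·g(t)} = (-1)^2 d^2/ds^2[G(s)] with G(s) = 5/(s^2 + 25):
differentiating 2 times and applying the sign gives 10*(3*s^2 - 25)/(s^2 + 25)^3.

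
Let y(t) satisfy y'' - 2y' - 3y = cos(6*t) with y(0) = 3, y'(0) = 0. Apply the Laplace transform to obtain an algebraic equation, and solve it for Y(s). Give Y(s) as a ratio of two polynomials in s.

Transform both sides with L{·}.
With L{y''} = s^2 Y - s·y(0) - y'(0) and L{y'} = sY - y(0), with y(0) = 3, y'(0) = 0: the LHS transforms to (s^2 - 2*s - 3)Y - (3*s - 6).
The right side is L{cos(6*t)} = s/(s^2 + 36).
So (s^2 - 2*s - 3)Y = s/(s^2 + 36) + (3*s - 6).
Isolate Y and clear denominators.

Y(s) = (3*s^3 - 6*s^2 + 109*s - 216)/(s^4 - 2*s^3 + 33*s^2 - 72*s - 108)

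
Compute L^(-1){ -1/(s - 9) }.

-exp(9*t)

Since L{e^(9t)} = 1/(s - 9), the inverse is e^(9*t), scaled by -1.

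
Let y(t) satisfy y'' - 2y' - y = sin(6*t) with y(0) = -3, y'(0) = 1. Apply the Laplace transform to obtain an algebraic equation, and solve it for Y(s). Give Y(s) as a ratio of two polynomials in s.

Y(s) = (-3*s^3 + 7*s^2 - 108*s + 258)/(s^4 - 2*s^3 + 35*s^2 - 72*s - 36)

Apply the Laplace transform to the equation.
Using L{y''} = s^2 Y - s·y(0) - y'(0) and L{y'} = sY - y(0), with y(0) = -3, y'(0) = 1, the left side becomes (s^2 - 2*s - 1)Y - (-3*s + 7).
The right side is L{sin(6*t)} = 6/(s^2 + 36).
So (s^2 - 2*s - 1)Y = 6/(s^2 + 36) + (-3*s + 7).
Isolate Y and clear denominators.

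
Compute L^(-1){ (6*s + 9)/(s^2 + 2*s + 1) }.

Factor the denominator: s^2 + 2*s + 1 = (s + 1)^2.
Partial fraction decomposition gives [6/(s + 1)] + [3/(s + 1)^2].
Invert each term: 6/(s + 1) ↔ 6e^(-t); 3/(s + 1)^2 ↔ 3t·e^(-t).

3*t*exp(-t) + 6*exp(-t)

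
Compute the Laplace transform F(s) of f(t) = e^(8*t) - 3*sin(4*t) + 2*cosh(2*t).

F(s) = 2*s/(s^2 - 4) - 12/(s^2 + 16) + 1/(s - 8)

By linearity of the Laplace transform, transform each term separately.
L{e^(8t)} = 1/(s - 8); (2)·[L{cosh(2t)} = s/(s^2 - 4)]; (-3)·[L{sin(4t)} = 4/(s^2 + 16)].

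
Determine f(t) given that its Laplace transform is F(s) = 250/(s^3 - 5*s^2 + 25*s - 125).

f(t) = 5*exp(5*t) - 5*sin(5*t) - 5*cos(5*t)

Factor the denominator: s^3 - 5*s^2 + 25*s - 125 = (s - 5)*(s^2 + 25).
Partial fraction decomposition gives [5/(s - 5)] + [-5*s/(s^2 + 25)] + [-25/(s^2 + 25)].
Invert each term: 5/(s - 5) ↔ 5e^(5t); -5·s/(s^2 + 25) ↔ -5cos(5t); -5·5/(s^2 + 25) ↔ -5sin(5t).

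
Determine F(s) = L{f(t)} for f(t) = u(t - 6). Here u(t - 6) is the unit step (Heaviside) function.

F(s) = exp(-6*s)/s

By the second shifting theorem, L{u(t - c)·g(t - c)} = e^(-cs)·G(s) with c = 6 and G(s) = L{g(t)}.
L{1} = 1/s.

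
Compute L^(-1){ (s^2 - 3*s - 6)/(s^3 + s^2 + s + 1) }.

Factor the denominator: s^3 + s^2 + s + 1 = (s + 1)*(s^2 + 1).
Partial fraction decomposition gives [-1/(s + 1)] + [2*s/(s^2 + 1)] + [-5/(s^2 + 1)].
Invert each term: -1/(s + 1) ↔ -e^(-t); 2·s/(s^2 + 1) ↔ 2cos(t); -5·1/(s^2 + 1) ↔ -5sin(t).

-5*sin(t) + 2*cos(t) - exp(-t)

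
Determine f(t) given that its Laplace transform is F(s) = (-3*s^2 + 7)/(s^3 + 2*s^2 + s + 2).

f(t) = 4*sin(t) - 2*cos(t) - exp(-2*t)

Factor the denominator: s^3 + 2*s^2 + s + 2 = (s + 2)*(s^2 + 1).
Partial fraction decomposition gives [-1/(s + 2)] + [-2*s/(s^2 + 1)] + [4/(s^2 + 1)].
Invert each term: -1/(s + 2) ↔ -e^(-2t); -2·s/(s^2 + 1) ↔ -2cos(t); 4·1/(s^2 + 1) ↔ 4sin(t).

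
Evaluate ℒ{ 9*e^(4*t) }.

L{9} = 9/s.
By the first shifting theorem, multiplying by e^(4t) replaces s with s - 4.

9/(s - 4)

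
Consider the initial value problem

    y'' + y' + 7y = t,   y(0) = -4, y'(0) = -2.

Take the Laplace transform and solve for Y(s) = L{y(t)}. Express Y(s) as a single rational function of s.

Y(s) = (-4*s^3 - 6*s^2 + 1)/(s^4 + s^3 + 7*s^2)

Transform both sides with L{·}.
The derivative rules (L{y''} = s^2 Y - s·y(0) - y'(0) and L{y'} = sY - y(0), with y(0) = -4, y'(0) = -2) turn the left side into (s^2 + s + 7)Y - (-4*s - 6).
The right side is L{t} = s^(-2).
So (s^2 + s + 7)Y = s^(-2) + (-4*s - 6).
Divide through and combine into a single rational function.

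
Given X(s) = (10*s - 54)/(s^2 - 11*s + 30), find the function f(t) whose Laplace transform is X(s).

Factor the denominator: s^2 - 11*s + 30 = (s - 6)*(s - 5).
Partial fraction decomposition gives [6/(s - 6)] + [4/(s - 5)].
Invert each term: 6/(s - 6) ↔ 6e^(6t); 4/(s - 5) ↔ 4e^(5t).

f(t) = 6*exp(6*t) + 4*exp(5*t)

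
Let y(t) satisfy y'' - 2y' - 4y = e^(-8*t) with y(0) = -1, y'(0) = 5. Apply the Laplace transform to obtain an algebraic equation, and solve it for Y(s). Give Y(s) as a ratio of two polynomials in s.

Y(s) = (-s^2 - s + 57)/(s^3 + 6*s^2 - 20*s - 32)

Apply the Laplace transform to the equation.
With L{y''} = s^2 Y - s·y(0) - y'(0) and L{y'} = sY - y(0), with y(0) = -1, y'(0) = 5: the LHS transforms to (s^2 - 2*s - 4)Y - (-s + 7).
The right side is L{e^(-8*t)} = 1/(s + 8).
So (s^2 - 2*s - 4)Y = 1/(s + 8) + (-s + 7).
Isolate Y and clear denominators.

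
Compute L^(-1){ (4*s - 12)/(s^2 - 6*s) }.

2*exp(6*t) + 2

Factor the denominator: s^2 - 6*s = s*(s - 6).
Partial fraction decomposition gives [2/(s - 6)] + [2/s].
Invert each term: 2/(s - 6) ↔ 2e^(6t); 2/(s - 0) ↔ 2e^(0t).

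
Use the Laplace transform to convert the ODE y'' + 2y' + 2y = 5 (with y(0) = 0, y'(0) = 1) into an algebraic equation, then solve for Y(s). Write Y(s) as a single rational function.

Y(s) = (s + 5)/(s^3 + 2*s^2 + 2*s)

Take the Laplace transform of both sides.
Using L{y''} = s^2 Y - s·y(0) - y'(0) and L{y'} = sY - y(0), with y(0) = 0, y'(0) = 1, the left side becomes (s^2 + 2*s + 2)Y - (1).
The right side is L{5} = 5/s.
So (s^2 + 2*s + 2)Y = 5/s + (1).
Divide through and combine into a single rational function.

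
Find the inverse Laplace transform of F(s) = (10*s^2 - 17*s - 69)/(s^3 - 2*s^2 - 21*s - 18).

Factor the denominator: s^3 - 2*s^2 - 21*s - 18 = (s - 6)*(s + 1)*(s + 3).
Partial fraction decomposition gives [3/(s + 1)] + [3/(s - 6)] + [4/(s + 3)].
Invert each term: 3/(s + 1) ↔ 3e^(-t); 3/(s - 6) ↔ 3e^(6t); 4/(s + 3) ↔ 4e^(-3t).

3*exp(6*t) + 3*exp(-t) + 4*exp(-3*t)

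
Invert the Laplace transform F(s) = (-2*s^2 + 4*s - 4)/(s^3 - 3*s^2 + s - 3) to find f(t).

Factor the denominator: s^3 - 3*s^2 + s - 3 = (s - 3)*(s^2 + 1).
Partial fraction decomposition gives [-1/(s - 3)] + [-s/(s^2 + 1)] + [1/(s^2 + 1)].
Invert each term: -1/(s - 3) ↔ -e^(3t); -1·s/(s^2 + 1) ↔ -cos(t); 1·1/(s^2 + 1) ↔ sin(t).

f(t) = -exp(3*t) + sin(t) - cos(t)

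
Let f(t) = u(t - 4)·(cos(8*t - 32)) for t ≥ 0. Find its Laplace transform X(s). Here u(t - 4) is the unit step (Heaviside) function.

X(s) = s*exp(-4*s)/(s^2 + 64)

By the second shifting theorem, L{u(t - c)·g(t - c)} = e^(-cs)·G(s) with c = 4 and G(s) = L{g(t)}.
L{cos(8t)} = s/(s^2 + 64).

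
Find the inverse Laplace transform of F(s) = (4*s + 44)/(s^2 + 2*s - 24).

6*exp(4*t) - 2*exp(-6*t)

Factor the denominator: s^2 + 2*s - 24 = (s - 4)*(s + 6).
Partial fraction decomposition gives [6/(s - 4)] + [-2/(s + 6)].
Invert each term: 6/(s - 4) ↔ 6e^(4t); -2/(s + 6) ↔ -2e^(-6t).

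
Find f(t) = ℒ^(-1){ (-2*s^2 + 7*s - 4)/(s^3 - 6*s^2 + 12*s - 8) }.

Factor the denominator: s^3 - 6*s^2 + 12*s - 8 = (s - 2)^3.
Partial fraction decomposition gives [-2/(s - 2)] + [-1/(s - 2)^2] + [2/(s - 2)^3].
Invert each term: -2/(s - 2) ↔ -2e^(2t); -1/(s - 2)^2 ↔ -t·e^(2t); 2/(s - 2)^3 ↔ (1)t^2·e^(2t).

f(t) = t^2*exp(2*t) - t*exp(2*t) - 2*exp(2*t)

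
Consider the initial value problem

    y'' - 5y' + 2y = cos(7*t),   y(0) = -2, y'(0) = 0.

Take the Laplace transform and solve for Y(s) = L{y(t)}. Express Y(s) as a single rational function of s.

Transform both sides with L{·}.
The derivative rules (L{y''} = s^2 Y - s·y(0) - y'(0) and L{y'} = sY - y(0), with y(0) = -2, y'(0) = 0) turn the left side into (s^2 - 5*s + 2)Y - (-2*s + 10).
The right side is L{cos(7*t)} = s/(s^2 + 49).
So (s^2 - 5*s + 2)Y = s/(s^2 + 49) + (-2*s + 10).
Isolate Y and clear denominators.

Y(s) = (-2*s^3 + 10*s^2 - 97*s + 490)/(s^4 - 5*s^3 + 51*s^2 - 245*s + 98)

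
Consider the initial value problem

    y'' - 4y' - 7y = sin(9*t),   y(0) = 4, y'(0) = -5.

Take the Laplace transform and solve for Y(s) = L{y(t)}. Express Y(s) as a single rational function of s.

Y(s) = (4*s^3 - 21*s^2 + 324*s - 1692)/(s^4 - 4*s^3 + 74*s^2 - 324*s - 567)

Take the Laplace transform of both sides.
Using L{y''} = s^2 Y - s·y(0) - y'(0) and L{y'} = sY - y(0), with y(0) = 4, y'(0) = -5, the left side becomes (s^2 - 4*s - 7)Y - (4*s - 21).
The right side is L{sin(9*t)} = 9/(s^2 + 81).
So (s^2 - 4*s - 7)Y = 9/(s^2 + 81) + (4*s - 21).
Solve for Y(s) and write it as one ratio of polynomials.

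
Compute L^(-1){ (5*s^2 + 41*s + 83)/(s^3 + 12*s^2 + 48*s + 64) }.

Factor the denominator: s^3 + 12*s^2 + 48*s + 64 = (s + 4)^3.
Partial fraction decomposition gives [5/(s + 4)] + [(s + 4)^(-2)] + [-1/(s + 4)^3].
Invert each term: 5/(s + 4) ↔ 5e^(-4t); 1/(s + 4)^2 ↔ t·e^(-4t); -1/(s + 4)^3 ↔ (-1/2)t^2·e^(-4t).

-t^2*exp(-4*t)/2 + t*exp(-4*t) + 5*exp(-4*t)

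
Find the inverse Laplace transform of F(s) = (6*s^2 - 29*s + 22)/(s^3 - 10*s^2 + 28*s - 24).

3*t*exp(2*t) + 4*exp(6*t) + 2*exp(2*t)

Factor the denominator: s^3 - 10*s^2 + 28*s - 24 = (s - 6)*(s - 2)^2.
Partial fraction decomposition gives [2/(s - 2)] + [3/(s - 2)^2] + [4/(s - 6)].
Invert each term: 2/(s - 2) ↔ 2e^(2t); 3/(s - 2)^2 ↔ 3t·e^(2t); 4/(s - 6) ↔ 4e^(6t).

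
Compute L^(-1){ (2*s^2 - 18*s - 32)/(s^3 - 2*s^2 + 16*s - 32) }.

-3*exp(2*t) - 2*sin(4*t) + 5*cos(4*t)

Factor the denominator: s^3 - 2*s^2 + 16*s - 32 = (s - 2)*(s^2 + 16).
Partial fraction decomposition gives [-3/(s - 2)] + [5*s/(s^2 + 16)] + [-8/(s^2 + 16)].
Invert each term: -3/(s - 2) ↔ -3e^(2t); 5·s/(s^2 + 16) ↔ 5cos(4t); -2·4/(s^2 + 16) ↔ -2sin(4t).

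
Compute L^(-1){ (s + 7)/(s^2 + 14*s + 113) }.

Rewrite the denominator: s^2 + 14*s + 113 = (s + 7)^2 + 64.
The form in (s + 7) signals a first-shifting-theorem factor e^(-7t).
Since L{cos(8t)} = s/(s^2 + 64), the inverse is e^(-7*t)*cos(8*t).

exp(-7*t)*cos(8*t)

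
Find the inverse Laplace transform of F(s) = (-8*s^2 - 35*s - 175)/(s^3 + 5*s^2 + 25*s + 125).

Factor the denominator: s^3 + 5*s^2 + 25*s + 125 = (s + 5)*(s^2 + 25).
Partial fraction decomposition gives [-4/(s + 5)] + [-4*s/(s^2 + 25)] + [-15/(s^2 + 25)].
Invert each term: -4/(s + 5) ↔ -4e^(-5t); -4·s/(s^2 + 25) ↔ -4cos(5t); -3·5/(s^2 + 25) ↔ -3sin(5t).

-3*sin(5*t) - 4*cos(5*t) - 4*exp(-5*t)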